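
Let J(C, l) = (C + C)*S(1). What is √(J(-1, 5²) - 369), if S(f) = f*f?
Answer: I*√371 ≈ 19.261*I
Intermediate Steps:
S(f) = f²
J(C, l) = 2*C (J(C, l) = (C + C)*1² = (2*C)*1 = 2*C)
√(J(-1, 5²) - 369) = √(2*(-1) - 369) = √(-2 - 369) = √(-371) = I*√371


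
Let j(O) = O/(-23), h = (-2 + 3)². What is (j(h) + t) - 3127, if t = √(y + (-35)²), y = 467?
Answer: -71922/23 + 6*√47 ≈ -3085.9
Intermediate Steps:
h = 1 (h = 1² = 1)
j(O) = -O/23 (j(O) = O*(-1/23) = -O/23)
t = 6*√47 (t = √(467 + (-35)²) = √(467 + 1225) = √1692 = 6*√47 ≈ 41.134)
(j(h) + t) - 3127 = (-1/23*1 + 6*√47) - 3127 = (-1/23 + 6*√47) - 3127 = -71922/23 + 6*√47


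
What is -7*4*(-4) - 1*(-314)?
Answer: 426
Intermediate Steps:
-7*4*(-4) - 1*(-314) = -28*(-4) + 314 = 112 + 314 = 426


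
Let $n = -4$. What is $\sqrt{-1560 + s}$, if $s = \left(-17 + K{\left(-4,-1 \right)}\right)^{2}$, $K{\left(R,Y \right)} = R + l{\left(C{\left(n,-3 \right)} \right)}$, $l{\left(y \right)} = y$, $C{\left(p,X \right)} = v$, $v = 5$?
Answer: $2 i \sqrt{326} \approx 36.111 i$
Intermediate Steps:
$C{\left(p,X \right)} = 5$
$K{\left(R,Y \right)} = 5 + R$ ($K{\left(R,Y \right)} = R + 5 = 5 + R$)
$s = 256$ ($s = \left(-17 + \left(5 - 4\right)\right)^{2} = \left(-17 + 1\right)^{2} = \left(-16\right)^{2} = 256$)
$\sqrt{-1560 + s} = \sqrt{-1560 + 256} = \sqrt{-1304} = 2 i \sqrt{326}$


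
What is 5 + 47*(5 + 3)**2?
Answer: 3013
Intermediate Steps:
5 + 47*(5 + 3)**2 = 5 + 47*8**2 = 5 + 47*64 = 5 + 3008 = 3013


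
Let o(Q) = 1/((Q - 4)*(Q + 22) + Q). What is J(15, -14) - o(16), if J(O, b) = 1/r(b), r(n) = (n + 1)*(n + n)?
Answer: 27/42952 ≈ 0.00062861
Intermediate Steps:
r(n) = 2*n*(1 + n) (r(n) = (1 + n)*(2*n) = 2*n*(1 + n))
J(O, b) = 1/(2*b*(1 + b))
o(Q) = 1/(Q + (-4 + Q)*(22 + Q)) (o(Q) = 1/((-4 + Q)*(22 + Q) + Q) = 1/(Q + (-4 + Q)*(22 + Q)))
J(15, -14) - o(16) = (½)/(-14*(1 - 14)) - 1/(-88 + 16² + 19*16) = (½)*(-1/14)/(-13) - 1/(-88 + 256 + 304) = (½)*(-1/14)*(-1/13) - 1/472 = 1/364 - 1*1/472 = 1/364 - 1/472 = 27/42952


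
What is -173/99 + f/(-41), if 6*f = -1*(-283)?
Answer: -23525/8118 ≈ -2.8979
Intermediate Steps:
f = 283/6 (f = (-1*(-283))/6 = (⅙)*283 = 283/6 ≈ 47.167)
-173/99 + f/(-41) = -173/99 + (283/6)/(-41) = -173*1/99 + (283/6)*(-1/41) = -173/99 - 283/246 = -23525/8118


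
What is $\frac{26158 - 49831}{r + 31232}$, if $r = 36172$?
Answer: $- \frac{7891}{22468} \approx -0.35121$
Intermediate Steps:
$\frac{26158 - 49831}{r + 31232} = \frac{26158 - 49831}{36172 + 31232} = - \frac{23673}{67404} = \left(-23673\right) \frac{1}{67404} = - \frac{7891}{22468}$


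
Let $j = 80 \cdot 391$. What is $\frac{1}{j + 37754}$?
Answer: $\frac{1}{69034} \approx 1.4486 \cdot 10^{-5}$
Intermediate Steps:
$j = 31280$
$\frac{1}{j + 37754} = \frac{1}{31280 + 37754} = \frac{1}{69034}$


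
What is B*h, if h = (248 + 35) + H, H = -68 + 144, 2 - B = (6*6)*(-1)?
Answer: 13642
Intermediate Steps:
B = 38 (B = 2 - 6*6*(-1) = 2 - 36*(-1) = 2 - 1*(-36) = 2 + 36 = 38)
H = 76
h = 359 (h = (248 + 35) + 76 = 283 + 76 = 359)
B*h = 38*359 = 13642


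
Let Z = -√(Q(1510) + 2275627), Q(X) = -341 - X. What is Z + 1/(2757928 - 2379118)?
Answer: 1/378810 - 4*√142111 ≈ -1507.9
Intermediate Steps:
Z = -4*√142111 (Z = -√((-341 - 1*1510) + 2275627) = -√((-341 - 1510) + 2275627) = -√(-1851 + 2275627) = -√2273776 = -4*√142111 ≈ -1507.9)
Z + 1/(2757928 - 2379118) = -4*√142111 + 1/(2757928 - 2379118) = -4*√142111 + 1/378810 = 1/378810 - 4*√142111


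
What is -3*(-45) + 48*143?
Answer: 6999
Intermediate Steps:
-3*(-45) + 48*143 = 135 + 6864 = 6999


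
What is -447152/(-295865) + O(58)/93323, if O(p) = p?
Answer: 41746726266/27611009395 ≈ 1.5120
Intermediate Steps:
-447152/(-295865) + O(58)/93323 = -447152/(-295865) + 58/93323 = -447152*(-1/295865) + 58*(1/93323) = 447152/295865 + 58/93323 = 41746726266/27611009395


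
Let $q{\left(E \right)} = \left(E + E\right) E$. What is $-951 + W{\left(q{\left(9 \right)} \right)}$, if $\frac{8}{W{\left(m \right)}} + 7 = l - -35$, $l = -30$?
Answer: $-955$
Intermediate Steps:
$q{\left(E \right)} = 2 E^{2}$ ($q{\left(E \right)} = 2 E E = 2 E^{2}$)
$W{\left(m \right)} = -4$ ($W{\left(m \right)} = \frac{8}{-7 - -5} = \frac{8}{-7 + \left(-30 + 35\right)} = \frac{8}{-7 + 5} = \frac{8}{-2} = 8 \left(- \frac{1}{2}\right) = -4$)
$-951 + W{\left(q{\left(9 \right)} \right)} = -951 - 4 = -955$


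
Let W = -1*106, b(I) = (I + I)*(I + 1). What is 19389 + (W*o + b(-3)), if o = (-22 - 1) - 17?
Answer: 23641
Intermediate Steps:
o = -40 (o = -23 - 17 = -40)
b(I) = 2*I*(1 + I) (b(I) = (2*I)*(1 + I) = 2*I*(1 + I))
W = -106
19389 + (W*o + b(-3)) = 19389 + (-106*(-40) + 2*(-3)*(1 - 3)) = 19389 + (4240 + 2*(-3)*(-2)) = 19389 + (4240 + 12) = 19389 + 4252 = 23641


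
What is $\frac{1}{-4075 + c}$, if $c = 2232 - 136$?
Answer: $- \frac{1}{1979} \approx -0.00050531$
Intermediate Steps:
$c = 2096$
$\frac{1}{-4075 + c} = \frac{1}{-4075 + 2096} = \frac{1}{-1979} = - \frac{1}{1979}$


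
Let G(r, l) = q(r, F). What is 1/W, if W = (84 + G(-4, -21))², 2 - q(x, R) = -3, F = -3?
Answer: 1/7921 ≈ 0.00012625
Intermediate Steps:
q(x, R) = 5 (q(x, R) = 2 - 1*(-3) = 2 + 3 = 5)
G(r, l) = 5
W = 7921 (W = (84 + 5)² = 89² = 7921)
1/W = 1/7921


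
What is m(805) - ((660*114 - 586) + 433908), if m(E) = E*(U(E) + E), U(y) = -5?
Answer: 135438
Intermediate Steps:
m(E) = E*(-5 + E)
m(805) - ((660*114 - 586) + 433908) = 805*(-5 + 805) - ((660*114 - 586) + 433908) = 805*800 - ((75240 - 586) + 433908) = 644000 - (74654 + 433908) = 644000 - 1*508562 = 644000 - 508562 = 135438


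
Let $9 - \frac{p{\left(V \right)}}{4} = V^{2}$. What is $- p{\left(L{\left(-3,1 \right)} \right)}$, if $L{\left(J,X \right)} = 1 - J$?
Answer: $28$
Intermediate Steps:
$p{\left(V \right)} = 36 - 4 V^{2}$
$- p{\left(L{\left(-3,1 \right)} \right)} = - (36 - 4 \left(1 - -3\right)^{2}) = - (36 - 4 \left(1 + 3\right)^{2}) = - (36 - 4 \cdot 4^{2}) = - (36 - 64) = \left(-1\right) \left(-28\right) = 28$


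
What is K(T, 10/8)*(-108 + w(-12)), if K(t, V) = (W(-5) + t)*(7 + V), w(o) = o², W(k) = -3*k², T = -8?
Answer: -24651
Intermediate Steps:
K(t, V) = (-75 + t)*(7 + V) (K(t, V) = (-3*(-5)² + t)*(7 + V) = (-3*25 + t)*(7 + V) = (-75 + t)*(7 + V))
K(T, 10/8)*(-108 + w(-12)) = (-525 - 750/8 + 7*(-8) + (10/8)*(-8))*(-108 + (-12)²) = (-525 - 750/8 - 56 + (10*(⅛))*(-8))*(-108 + 144) = (-525 - 75*5/4 - 56 + (5/4)*(-8))*36 = (-525 - 375/4 - 56 - 10)*36 = -2739/4*36 = -24651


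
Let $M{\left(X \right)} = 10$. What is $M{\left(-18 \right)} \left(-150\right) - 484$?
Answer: $-1984$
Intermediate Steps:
$M{\left(-18 \right)} \left(-150\right) - 484 = 10 \left(-150\right) - 484 = -1500 - 484 = -1984$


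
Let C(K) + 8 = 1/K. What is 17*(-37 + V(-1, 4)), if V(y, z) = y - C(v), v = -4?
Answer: -2023/4 ≈ -505.75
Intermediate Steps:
C(K) = -8 + 1/K
V(y, z) = 33/4 + y (V(y, z) = y - (-8 + 1/(-4)) = y - (-8 - ¼) = y - 1*(-33/4) = y + 33/4 = 33/4 + y)
17*(-37 + V(-1, 4)) = 17*(-37 + (33/4 - 1)) = 17*(-37 + 29/4) = 17*(-119/4) = -2023/4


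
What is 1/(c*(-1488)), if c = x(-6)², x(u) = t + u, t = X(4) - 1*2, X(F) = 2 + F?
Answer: -1/5952 ≈ -0.00016801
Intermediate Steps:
t = 4 (t = (2 + 4) - 1*2 = 6 - 2 = 4)
x(u) = 4 + u
c = 4 (c = (4 - 6)² = (-2)² = 4)
1/(c*(-1488)) = 1/(4*(-1488)) = (¼)*(-1/1488) = -1/5952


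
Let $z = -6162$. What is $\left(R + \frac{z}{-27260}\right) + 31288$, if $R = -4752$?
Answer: $\frac{361688761}{13630} \approx 26536.0$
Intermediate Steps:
$\left(R + \frac{z}{-27260}\right) + 31288 = \left(-4752 - \frac{6162}{-27260}\right) + 31288 = \left(-4752 - - \frac{3081}{13630}\right) + 31288 = \left(-4752 + \frac{3081}{13630}\right) + 31288 = - \frac{64766679}{13630} + 31288 = \frac{361688761}{13630}$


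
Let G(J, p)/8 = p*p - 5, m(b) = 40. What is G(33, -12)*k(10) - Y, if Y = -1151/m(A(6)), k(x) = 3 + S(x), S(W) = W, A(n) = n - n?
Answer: 579391/40 ≈ 14485.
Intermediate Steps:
A(n) = 0
G(J, p) = -40 + 8*p**2 (G(J, p) = 8*(p*p - 5) = 8*(p**2 - 5) = 8*(-5 + p**2) = -40 + 8*p**2)
k(x) = 3 + x
Y = -1151/40 ≈ -28.775
G(33, -12)*k(10) - Y = (-40 + 8*(-12)**2)*(3 + 10) - 1*(-1151/40) = (-40 + 8*144)*13 + 1151/40 = (-40 + 1152)*13 + 1151/40 = 1112*13 + 1151/40 = 14456 + 1151/40 = 579391/40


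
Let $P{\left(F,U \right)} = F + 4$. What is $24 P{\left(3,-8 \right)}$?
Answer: $168$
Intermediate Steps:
$P{\left(F,U \right)} = 4 + F$
$24 P{\left(3,-8 \right)} = 24 \left(4 + 3\right) = 24 \cdot 7 = 168$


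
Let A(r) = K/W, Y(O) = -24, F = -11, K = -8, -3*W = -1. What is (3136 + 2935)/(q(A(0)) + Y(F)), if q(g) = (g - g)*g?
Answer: -6071/24 ≈ -252.96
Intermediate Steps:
W = 1/3 (W = -1/3*(-1) = 1/3 ≈ 0.33333)
A(r) = -24 (A(r) = -8/1/3 = -8*3 = -24)
q(g) = 0 (q(g) = 0*g = 0)
(3136 + 2935)/(q(A(0)) + Y(F)) = (3136 + 2935)/(0 - 24) = 6071/(-24) = 6071*(-1/24) = -6071/24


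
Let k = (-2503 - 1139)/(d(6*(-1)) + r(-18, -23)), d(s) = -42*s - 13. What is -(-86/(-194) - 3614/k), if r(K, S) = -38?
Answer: -11769794/58879 ≈ -199.90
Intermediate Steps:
d(s) = -13 - 42*s
k = -1214/67 (k = (-2503 - 1139)/((-13 - 252*(-1)) - 38) = -3642/((-13 - 42*(-6)) - 38) = -3642/((-13 + 252) - 38) = -3642/(239 - 38) = -3642/201 = -3642*1/201 = -1214/67 ≈ -18.119)
-(-86/(-194) - 3614/k) = -(-86/(-194) - 3614/(-1214/67)) = -(-86*(-1/194) - 3614*(-67/1214)) = -(43/97 + 121069/607) = -1*11769794/58879 = -11769794/58879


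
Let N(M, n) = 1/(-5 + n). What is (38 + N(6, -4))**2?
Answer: 116281/81 ≈ 1435.6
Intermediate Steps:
(38 + N(6, -4))**2 = (38 + 1/(-5 - 4))**2 = (38 + 1/(-9))**2 = (38 - 1/9)**2 = (341/9)**2 = 116281/81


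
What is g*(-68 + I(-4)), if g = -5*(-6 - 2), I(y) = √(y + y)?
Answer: -2720 + 80*I*√2 ≈ -2720.0 + 113.14*I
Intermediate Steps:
I(y) = √2*√y (I(y) = √(2*y) = √2*√y)
g = 40 (g = -5*(-8) = 40)
g*(-68 + I(-4)) = 40*(-68 + √2*√(-4)) = 40*(-68 + √2*(2*I)) = 40*(-68 + 2*I*√2) = -2720 + 80*I*√2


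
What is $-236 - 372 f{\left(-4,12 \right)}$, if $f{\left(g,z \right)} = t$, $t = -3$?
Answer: $880$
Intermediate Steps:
$f{\left(g,z \right)} = -3$
$-236 - 372 f{\left(-4,12 \right)} = -236 - -1116 = -236 + 1116 = 880$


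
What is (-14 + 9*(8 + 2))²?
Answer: 5776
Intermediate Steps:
(-14 + 9*(8 + 2))² = (-14 + 9*10)² = (-14 + 90)² = 76² = 5776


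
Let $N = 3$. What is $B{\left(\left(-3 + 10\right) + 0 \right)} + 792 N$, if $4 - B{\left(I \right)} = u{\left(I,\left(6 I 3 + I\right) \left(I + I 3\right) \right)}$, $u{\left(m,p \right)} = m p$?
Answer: $-23688$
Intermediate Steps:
$B{\left(I \right)} = 4 - 76 I^{3}$ ($B{\left(I \right)} = 4 - I \left(6 I 3 + I\right) \left(I + I 3\right) = 4 - I \left(18 I + I\right) \left(I + 3 I\right) = 4 - I 19 I 4 I = 4 - I 76 I^{2} = 4 - 76 I^{3}$)
$B{\left(\left(-3 + 10\right) + 0 \right)} + 792 N = \left(4 - 76 \left(\left(-3 + 10\right) + 0\right)^{3}\right) + 792 \cdot 3 = \left(4 - 76 \left(7 + 0\right)^{3}\right) + 2376 = \left(4 - 76 \cdot 7^{3}\right) + 2376 = \left(4 - 26068\right) + 2376 = -26064 + 2376 = -23688$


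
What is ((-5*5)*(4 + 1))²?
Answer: 15625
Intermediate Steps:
((-5*5)*(4 + 1))² = (-25*5)² = (-125)² = 15625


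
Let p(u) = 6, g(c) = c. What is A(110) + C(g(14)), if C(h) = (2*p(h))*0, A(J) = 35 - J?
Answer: -75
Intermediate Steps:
C(h) = 0 (C(h) = (2*6)*0 = 12*0 = 0)
A(110) + C(g(14)) = (35 - 1*110) + 0 = (35 - 110) + 0 = -75 + 0 = -75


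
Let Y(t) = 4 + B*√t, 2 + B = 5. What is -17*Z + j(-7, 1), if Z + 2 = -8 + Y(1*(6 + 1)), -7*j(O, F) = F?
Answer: 713/7 - 51*√7 ≈ -33.076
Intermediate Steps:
B = 3 (B = -2 + 5 = 3)
j(O, F) = -F/7
Y(t) = 4 + 3*√t
Z = -6 + 3*√7 (Z = -2 + (-8 + (4 + 3*√(1*(6 + 1)))) = -2 + (-8 + (4 + 3*√(1*7))) = -2 + (-8 + (4 + 3*√7)) = -2 + (-4 + 3*√7) = -6 + 3*√7 ≈ 1.9373)
-17*Z + j(-7, 1) = -17*(-6 + 3*√7) - ⅐*1 = (102 - 51*√7) - ⅐ = 713/7 - 51*√7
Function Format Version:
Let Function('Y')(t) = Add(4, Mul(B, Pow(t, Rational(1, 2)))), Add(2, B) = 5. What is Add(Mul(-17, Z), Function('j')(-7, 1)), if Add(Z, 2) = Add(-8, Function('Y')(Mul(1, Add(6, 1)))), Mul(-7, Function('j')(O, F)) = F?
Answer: Add(Rational(713, 7), Mul(-51, Pow(7, Rational(1, 2)))) ≈ -33.076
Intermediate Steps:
B = 3 (B = Add(-2, 5) = 3)
Function('j')(O, F) = Mul(Rational(-1, 7), F)
Function('Y')(t) = Add(4, Mul(3, Pow(t, Rational(1, 2))))
Z = Add(-6, Mul(3, Pow(7, Rational(1, 2)))) (Z = Add(-2, Add(-8, Add(4, Mul(3, Pow(Mul(1, Add(6, 1)), Rational(1, 2)))))) = Add(-2, Add(-8, Add(4, Mul(3, Pow(Mul(1, 7), Rational(1, 2)))))) = Add(-2, Add(-8, Add(4, Mul(3, Pow(7, Rational(1, 2)))))) = Add(-2, Add(-4, Mul(3, Pow(7, Rational(1, 2))))) = Add(-6, Mul(3, Pow(7, Rational(1, 2)))) ≈ 1.9373)
Add(Mul(-17, Z), Function('j')(-7, 1)) = Add(Mul(-17, Add(-6, Mul(3, Pow(7, Rational(1, 2))))), Mul(Rational(-1, 7), 1)) = Add(Add(102, Mul(-51, Pow(7, Rational(1, 2)))), Rational(-1, 7)) = Add(Rational(713, 7), Mul(-51, Pow(7, Rational(1, 2))))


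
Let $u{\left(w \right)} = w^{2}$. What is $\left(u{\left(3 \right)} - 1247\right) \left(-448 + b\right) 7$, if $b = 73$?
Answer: $3249750$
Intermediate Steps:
$\left(u{\left(3 \right)} - 1247\right) \left(-448 + b\right) 7 = \left(3^{2} - 1247\right) \left(-448 + 73\right) 7 = \left(9 - 1247\right) \left(-375\right) 7 = \left(-1238\right) \left(-375\right) 7 = 464250 \cdot 7 = 3249750$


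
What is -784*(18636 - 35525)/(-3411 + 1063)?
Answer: -3310244/587 ≈ -5639.3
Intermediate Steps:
-784*(18636 - 35525)/(-3411 + 1063) = -784/((-2348/(-16889))) = -784/((-2348*(-1/16889))) = -784/2348/16889 = -784*16889/2348 = -3310244/587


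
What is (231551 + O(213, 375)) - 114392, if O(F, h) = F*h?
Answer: 197034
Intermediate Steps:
(231551 + O(213, 375)) - 114392 = (231551 + 213*375) - 114392 = (231551 + 79875) - 114392 = 311426 - 114392 = 197034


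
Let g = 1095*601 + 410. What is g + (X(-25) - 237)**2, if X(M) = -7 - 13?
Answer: 724554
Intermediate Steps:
X(M) = -20
g = 658505 (g = 658095 + 410 = 658505)
g + (X(-25) - 237)**2 = 658505 + (-20 - 237)**2 = 658505 + (-257)**2 = 658505 + 66049 = 724554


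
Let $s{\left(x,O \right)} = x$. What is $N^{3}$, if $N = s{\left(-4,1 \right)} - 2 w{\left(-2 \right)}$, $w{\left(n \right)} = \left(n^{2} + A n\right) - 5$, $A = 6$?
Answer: $10648$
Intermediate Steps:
$w{\left(n \right)} = -5 + n^{2} + 6 n$ ($w{\left(n \right)} = \left(n^{2} + 6 n\right) - 5 = -5 + n^{2} + 6 n$)
$N = 22$ ($N = -4 - 2 \left(-5 + \left(-2\right)^{2} + 6 \left(-2\right)\right) = -4 - 2 \left(-5 + 4 - 12\right) = -4 - -26 = -4 + 26 = 22$)
$N^{3} = 22^{3} = 10648$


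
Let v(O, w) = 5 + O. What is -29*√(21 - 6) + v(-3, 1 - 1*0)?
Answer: 2 - 29*√15 ≈ -110.32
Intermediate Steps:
-29*√(21 - 6) + v(-3, 1 - 1*0) = -29*√(21 - 6) + (5 - 3) = -29*√15 + 2 = 2 - 29*√15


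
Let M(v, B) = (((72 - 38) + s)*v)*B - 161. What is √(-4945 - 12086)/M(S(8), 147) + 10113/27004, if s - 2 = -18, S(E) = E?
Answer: 10113/27004 + I*√17031/21007 ≈ 0.3745 + 0.0062124*I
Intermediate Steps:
s = -16 (s = 2 - 18 = -16)
M(v, B) = -161 + 18*B*v (M(v, B) = (((72 - 38) - 16)*v)*B - 161 = ((34 - 16)*v)*B - 161 = (18*v)*B - 161 = 18*B*v - 161 = -161 + 18*B*v)
√(-4945 - 12086)/M(S(8), 147) + 10113/27004 = √(-4945 - 12086)/(-161 + 18*147*8) + 10113/27004 = √(-17031)/(-161 + 21168) + 10113*(1/27004) = (I*√17031)/21007 + 10113/27004 = (I*√17031)*(1/21007) + 10113/27004 = I*√17031/21007 + 10113/27004 = 10113/27004 + I*√17031/21007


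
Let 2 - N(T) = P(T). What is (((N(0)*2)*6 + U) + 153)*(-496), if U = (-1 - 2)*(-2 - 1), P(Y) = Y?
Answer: -92256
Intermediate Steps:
N(T) = 2 - T
U = 9 (U = -3*(-3) = 9)
(((N(0)*2)*6 + U) + 153)*(-496) = ((((2 - 1*0)*2)*6 + 9) + 153)*(-496) = ((((2 + 0)*2)*6 + 9) + 153)*(-496) = (((2*2)*6 + 9) + 153)*(-496) = ((4*6 + 9) + 153)*(-496) = ((24 + 9) + 153)*(-496) = (33 + 153)*(-496) = 186*(-496) = -92256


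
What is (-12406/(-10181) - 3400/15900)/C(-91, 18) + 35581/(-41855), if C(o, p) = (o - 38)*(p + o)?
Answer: -542330179843783/638039371338765 ≈ -0.84999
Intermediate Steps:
C(o, p) = (-38 + o)*(o + p)
(-12406/(-10181) - 3400/15900)/C(-91, 18) + 35581/(-41855) = (-12406/(-10181) - 3400/15900)/((-91)² - 38*(-91) - 38*18 - 91*18) + 35581/(-41855) = (-12406*(-1/10181) - 3400*1/15900)/(8281 + 3458 - 684 - 1638) + 35581*(-1/41855) = (12406/10181 - 34/159)/9417 - 35581/41855 = (1626400/1618779)*(1/9417) - 35581/41855 = 1626400/15244041843 - 35581/41855 = -542330179843783/638039371338765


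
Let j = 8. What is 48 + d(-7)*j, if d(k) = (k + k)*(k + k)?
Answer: 1616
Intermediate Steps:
d(k) = 4*k² (d(k) = (2*k)*(2*k) = 4*k²)
48 + d(-7)*j = 48 + (4*(-7)²)*8 = 48 + (4*49)*8 = 48 + 196*8 = 48 + 1568 = 1616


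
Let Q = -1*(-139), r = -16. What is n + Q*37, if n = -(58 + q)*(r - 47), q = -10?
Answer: 8167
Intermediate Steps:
n = 3024 (n = -(58 - 10)*(-16 - 47) = -48*(-63) = -1*(-3024) = 3024)
Q = 139
n + Q*37 = 3024 + 139*37 = 3024 + 5143 = 8167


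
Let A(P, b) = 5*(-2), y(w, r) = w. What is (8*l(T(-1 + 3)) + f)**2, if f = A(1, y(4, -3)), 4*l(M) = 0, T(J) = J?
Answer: 100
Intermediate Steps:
A(P, b) = -10
l(M) = 0 (l(M) = (1/4)*0 = 0)
f = -10
(8*l(T(-1 + 3)) + f)**2 = (8*0 - 10)**2 = (0 - 10)**2 = (-10)**2 = 100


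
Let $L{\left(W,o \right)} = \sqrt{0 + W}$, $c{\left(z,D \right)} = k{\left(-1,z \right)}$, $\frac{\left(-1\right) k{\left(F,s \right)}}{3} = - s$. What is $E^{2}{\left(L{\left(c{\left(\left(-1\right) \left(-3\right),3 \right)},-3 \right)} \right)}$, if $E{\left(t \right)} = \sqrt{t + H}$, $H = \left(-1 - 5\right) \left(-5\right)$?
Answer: $33$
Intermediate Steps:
$k{\left(F,s \right)} = 3 s$ ($k{\left(F,s \right)} = - 3 \left(- s\right) = 3 s$)
$c{\left(z,D \right)} = 3 z$
$L{\left(W,o \right)} = \sqrt{W}$
$H = 30$ ($H = \left(-6\right) \left(-5\right) = 30$)
$E{\left(t \right)} = \sqrt{30 + t}$ ($E{\left(t \right)} = \sqrt{t + 30} = \sqrt{30 + t}$)
$E^{2}{\left(L{\left(c{\left(\left(-1\right) \left(-3\right),3 \right)},-3 \right)} \right)} = \left(\sqrt{30 + \sqrt{3 \left(\left(-1\right) \left(-3\right)\right)}}\right)^{2} = \left(\sqrt{30 + \sqrt{3 \cdot 3}}\right)^{2} = \left(\sqrt{30 + \sqrt{9}}\right)^{2} = \left(\sqrt{30 + 3}\right)^{2} = \left(\sqrt{33}\right)^{2} = 33$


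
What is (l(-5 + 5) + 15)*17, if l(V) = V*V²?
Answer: 255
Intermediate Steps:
l(V) = V³
(l(-5 + 5) + 15)*17 = ((-5 + 5)³ + 15)*17 = (0³ + 15)*17 = (0 + 15)*17 = 15*17 = 255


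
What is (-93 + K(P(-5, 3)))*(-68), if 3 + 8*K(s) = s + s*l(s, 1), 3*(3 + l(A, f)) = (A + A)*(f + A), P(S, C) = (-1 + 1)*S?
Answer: 12699/2 ≈ 6349.5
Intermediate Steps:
P(S, C) = 0 (P(S, C) = 0*S = 0)
l(A, f) = -3 + 2*A*(A + f)/3 (l(A, f) = -3 + ((A + A)*(f + A))/3 = -3 + ((2*A)*(A + f))/3 = -3 + (2*A*(A + f))/3 = -3 + 2*A*(A + f)/3)
K(s) = -3/8 + s/8 + s*(-3 + 2*s/3 + 2*s²/3)/8 (K(s) = -3/8 + (s + s*(-3 + 2*s²/3 + (⅔)*s*1))/8 = -3/8 + (s + s*(-3 + 2*s²/3 + 2*s/3))/8 = -3/8 + (s + s*(-3 + 2*s/3 + 2*s²/3))/8 = -3/8 + (s/8 + s*(-3 + 2*s/3 + 2*s²/3)/8) = -3/8 + s/8 + s*(-3 + 2*s/3 + 2*s²/3)/8)
(-93 + K(P(-5, 3)))*(-68) = (-93 + (-3/8 - ¼*0 + (1/12)*0² + (1/12)*0³))*(-68) = (-93 + (-3/8 + 0 + (1/12)*0 + (1/12)*0))*(-68) = (-93 + (-3/8 + 0 + 0 + 0))*(-68) = (-93 - 3/8)*(-68) = -747/8*(-68) = 12699/2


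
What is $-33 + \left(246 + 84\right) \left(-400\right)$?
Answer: $-132033$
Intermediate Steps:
$-33 + \left(246 + 84\right) \left(-400\right) = -33 + 330 \left(-400\right) = -33 - 132000 = -132033$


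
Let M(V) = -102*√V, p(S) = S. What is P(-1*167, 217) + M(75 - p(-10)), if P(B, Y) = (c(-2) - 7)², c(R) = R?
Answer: 81 - 102*√85 ≈ -859.39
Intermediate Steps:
P(B, Y) = 81 (P(B, Y) = (-2 - 7)² = (-9)² = 81)
P(-1*167, 217) + M(75 - p(-10)) = 81 - 102*√(75 - 1*(-10)) = 81 - 102*√(75 + 10) = 81 - 102*√85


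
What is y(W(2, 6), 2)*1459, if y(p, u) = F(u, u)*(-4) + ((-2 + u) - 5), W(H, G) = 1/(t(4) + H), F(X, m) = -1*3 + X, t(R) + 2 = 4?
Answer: -1459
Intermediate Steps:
t(R) = 2 (t(R) = -2 + 4 = 2)
F(X, m) = -3 + X
W(H, G) = 1/(2 + H)
y(p, u) = 5 - 3*u (y(p, u) = (-3 + u)*(-4) + ((-2 + u) - 5) = (12 - 4*u) + (-7 + u) = 5 - 3*u)
y(W(2, 6), 2)*1459 = (5 - 3*2)*1459 = (5 - 6)*1459 = -1*1459 = -1459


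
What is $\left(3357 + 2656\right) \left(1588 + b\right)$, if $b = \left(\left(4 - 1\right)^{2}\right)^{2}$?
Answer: $10035697$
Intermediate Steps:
$b = 81$ ($b = \left(3^{2}\right)^{2} = 9^{2} = 81$)
$\left(3357 + 2656\right) \left(1588 + b\right) = \left(3357 + 2656\right) \left(1588 + 81\right) = 6013 \cdot 1669 = 10035697$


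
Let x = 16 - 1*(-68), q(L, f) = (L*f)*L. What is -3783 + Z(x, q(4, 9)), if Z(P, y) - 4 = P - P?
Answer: -3779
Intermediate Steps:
q(L, f) = f*L²
x = 84 (x = 16 + 68 = 84)
Z(P, y) = 4 (Z(P, y) = 4 + (P - P) = 4 + 0 = 4)
-3783 + Z(x, q(4, 9)) = -3783 + 4 = -3779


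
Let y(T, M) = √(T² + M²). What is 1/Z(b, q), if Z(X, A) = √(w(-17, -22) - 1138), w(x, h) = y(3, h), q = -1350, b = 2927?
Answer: -I/√(1138 - √493) ≈ -0.029937*I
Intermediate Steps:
y(T, M) = √(M² + T²)
w(x, h) = √(9 + h²) (w(x, h) = √(h² + 3²) = √(h² + 9) = √(9 + h²))
Z(X, A) = √(-1138 + √493) (Z(X, A) = √(√(9 + (-22)²) - 1138) = √(√(9 + 484) - 1138) = √(√493 - 1138) = √(-1138 + √493))
1/Z(b, q) = 1/(√(-1138 + √493)) = (-1138 + √493)^(-½)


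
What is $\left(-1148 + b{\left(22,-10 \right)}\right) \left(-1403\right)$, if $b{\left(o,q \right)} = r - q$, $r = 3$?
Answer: $1592405$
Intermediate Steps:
$b{\left(o,q \right)} = 3 - q$
$\left(-1148 + b{\left(22,-10 \right)}\right) \left(-1403\right) = \left(-1148 + \left(3 - -10\right)\right) \left(-1403\right) = \left(-1148 + \left(3 + 10\right)\right) \left(-1403\right) = \left(-1148 + 13\right) \left(-1403\right) = \left(-1135\right) \left(-1403\right) = 1592405$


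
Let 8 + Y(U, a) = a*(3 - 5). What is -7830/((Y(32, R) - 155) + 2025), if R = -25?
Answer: -3915/956 ≈ -4.0952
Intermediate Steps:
Y(U, a) = -8 - 2*a (Y(U, a) = -8 + a*(3 - 5) = -8 + a*(-2) = -8 - 2*a)
-7830/((Y(32, R) - 155) + 2025) = -7830/(((-8 - 2*(-25)) - 155) + 2025) = -7830/(((-8 + 50) - 155) + 2025) = -7830/((42 - 155) + 2025) = -7830/(-113 + 2025) = -7830/1912 = -7830*1/1912 = -3915/956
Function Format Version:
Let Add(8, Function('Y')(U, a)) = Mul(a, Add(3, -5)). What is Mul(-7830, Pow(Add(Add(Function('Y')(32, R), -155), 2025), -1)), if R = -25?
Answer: Rational(-3915, 956) ≈ -4.0952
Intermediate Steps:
Function('Y')(U, a) = Add(-8, Mul(-2, a)) (Function('Y')(U, a) = Add(-8, Mul(a, Add(3, -5))) = Add(-8, Mul(a, -2)) = Add(-8, Mul(-2, a)))
Mul(-7830, Pow(Add(Add(Function('Y')(32, R), -155), 2025), -1)) = Mul(-7830, Pow(Add(Add(Add(-8, Mul(-2, -25)), -155), 2025), -1)) = Mul(-7830, Pow(Add(Add(Add(-8, 50), -155), 2025), -1)) = Mul(-7830, Pow(Add(Add(42, -155), 2025), -1)) = Mul(-7830, Pow(Add(-113, 2025), -1)) = Mul(-7830, Pow(1912, -1)) = Mul(-7830, Rational(1, 1912)) = Rational(-3915, 956)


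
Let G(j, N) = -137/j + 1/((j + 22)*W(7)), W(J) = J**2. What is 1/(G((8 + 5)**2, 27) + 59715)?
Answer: 1581671/94448201751 ≈ 1.6746e-5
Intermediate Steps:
G(j, N) = -137/j + 1/(49*(22 + j)) (G(j, N) = -137/j + 1/((j + 22)*(7**2)) = -137/j + 1/((22 + j)*49) = -137/j + (1/49)/(22 + j) = -137/j + 1/(49*(22 + j)))
1/(G((8 + 5)**2, 27) + 59715) = 1/(2*(-73843 - 3356*(8 + 5)**2)/(49*((8 + 5)**2)*(22 + (8 + 5)**2)) + 59715) = 1/(2*(-73843 - 3356*13**2)/(49*(13**2)*(22 + 13**2)) + 59715) = 1/((2/49)*(-73843 - 3356*169)/(169*(22 + 169)) + 59715) = 1/((2/49)*(1/169)*(-73843 - 567164)/191 + 59715) = 1/((2/49)*(1/169)*(1/191)*(-641007) + 59715) = 1/(-1282014/1581671 + 59715) = 1/(94448201751/1581671) = 1581671/94448201751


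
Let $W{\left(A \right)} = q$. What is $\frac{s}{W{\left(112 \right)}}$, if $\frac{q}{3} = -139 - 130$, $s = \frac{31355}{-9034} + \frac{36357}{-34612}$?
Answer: $\frac{706854199}{126168320028} \approx 0.0056025$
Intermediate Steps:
$s = - \frac{706854199}{156342404}$ ($s = 31355 \left(- \frac{1}{9034}\right) + 36357 \left(- \frac{1}{34612}\right) = - \frac{31355}{9034} - \frac{36357}{34612} = - \frac{706854199}{156342404} \approx -4.5212$)
$q = -807$ ($q = 3 \left(-139 - 130\right) = 3 \left(-269\right) = -807$)
$W{\left(A \right)} = -807$
$\frac{s}{W{\left(112 \right)}} = - \frac{706854199}{156342404 \left(-807\right)} = \left(- \frac{706854199}{156342404}\right) \left(- \frac{1}{807}\right) = \frac{706854199}{126168320028}$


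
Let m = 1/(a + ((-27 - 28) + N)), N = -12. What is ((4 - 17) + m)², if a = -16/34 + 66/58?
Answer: 181151533161/1069420804 ≈ 169.39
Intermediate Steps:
a = 329/493 (a = -16*1/34 + 66*(1/58) = -8/17 + 33/29 = 329/493 ≈ 0.66734)
m = -493/32702 (m = 1/(329/493 + ((-27 - 28) - 12)) = 1/(329/493 + (-55 - 12)) = 1/(329/493 - 67) = 1/(-32702/493) = -493/32702 ≈ -0.015076)
((4 - 17) + m)² = ((4 - 17) - 493/32702)² = (-13 - 493/32702)² = (-425619/32702)² = 181151533161/1069420804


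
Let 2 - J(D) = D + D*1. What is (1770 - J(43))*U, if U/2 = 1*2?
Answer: 7416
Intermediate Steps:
U = 4 (U = 2*(1*2) = 2*2 = 4)
J(D) = 2 - 2*D (J(D) = 2 - (D + D*1) = 2 - (D + D) = 2 - 2*D)
(1770 - J(43))*U = (1770 - (2 - 2*43))*4 = (1770 - (2 - 86))*4 = (1770 - 1*(-84))*4 = (1770 + 84)*4 = 1854*4 = 7416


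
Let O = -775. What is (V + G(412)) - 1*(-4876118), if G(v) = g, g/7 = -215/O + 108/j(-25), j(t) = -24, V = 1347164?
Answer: 1929208257/310 ≈ 6.2232e+6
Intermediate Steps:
g = -9163/310 (g = 7*(-215/(-775) + 108/(-24)) = 7*(-215*(-1/775) + 108*(-1/24)) = 7*(43/155 - 9/2) = 7*(-1309/310) = -9163/310 ≈ -29.558)
G(v) = -9163/310
(V + G(412)) - 1*(-4876118) = (1347164 - 9163/310) - 1*(-4876118) = 417611677/310 + 4876118 = 1929208257/310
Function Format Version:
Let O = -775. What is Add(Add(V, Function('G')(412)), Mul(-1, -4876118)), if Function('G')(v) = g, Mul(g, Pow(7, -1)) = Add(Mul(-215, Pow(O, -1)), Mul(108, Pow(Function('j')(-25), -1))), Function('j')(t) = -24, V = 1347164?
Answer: Rational(1929208257, 310) ≈ 6.2232e+6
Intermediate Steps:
g = Rational(-9163, 310) (g = Mul(7, Add(Mul(-215, Pow(-775, -1)), Mul(108, Pow(-24, -1)))) = Mul(7, Add(Mul(-215, Rational(-1, 775)), Mul(108, Rational(-1, 24)))) = Mul(7, Add(Rational(43, 155), Rational(-9, 2))) = Mul(7, Rational(-1309, 310)) = Rational(-9163, 310) ≈ -29.558)
Function('G')(v) = Rational(-9163, 310)
Add(Add(V, Function('G')(412)), Mul(-1, -4876118)) = Add(Add(1347164, Rational(-9163, 310)), Mul(-1, -4876118)) = Add(Rational(417611677, 310), 4876118) = Rational(1929208257, 310)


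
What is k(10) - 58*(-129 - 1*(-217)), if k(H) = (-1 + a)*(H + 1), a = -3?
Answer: -5148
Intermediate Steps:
k(H) = -4 - 4*H (k(H) = (-1 - 3)*(H + 1) = -4*(1 + H) = -4 - 4*H)
k(10) - 58*(-129 - 1*(-217)) = (-4 - 4*10) - 58*(-129 - 1*(-217)) = (-4 - 40) - 58*(-129 + 217) = -44 - 58*88 = -44 - 5104 = -5148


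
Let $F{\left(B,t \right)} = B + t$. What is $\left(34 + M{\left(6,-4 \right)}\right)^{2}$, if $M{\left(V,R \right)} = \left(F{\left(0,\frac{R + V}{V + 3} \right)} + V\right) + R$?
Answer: $\frac{106276}{81} \approx 1312.0$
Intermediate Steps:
$M{\left(V,R \right)} = R + V + \frac{R + V}{3 + V}$ ($M{\left(V,R \right)} = \left(\left(0 + \frac{R + V}{V + 3}\right) + V\right) + R = \left(\left(0 + \frac{R + V}{3 + V}\right) + V\right) + R = \left(\frac{R + V}{3 + V} + V\right) + R = \left(V + \frac{R + V}{3 + V}\right) + R = R + V + \frac{R + V}{3 + V}$)
$\left(34 + M{\left(6,-4 \right)}\right)^{2} = \left(34 + \frac{-4 + 6 + \left(3 + 6\right) \left(-4 + 6\right)}{3 + 6}\right)^{2} = \left(34 + \frac{-4 + 6 + 9 \cdot 2}{9}\right)^{2} = \left(34 + \frac{-4 + 6 + 18}{9}\right)^{2} = \left(34 + \frac{1}{9} \cdot 20\right)^{2} = \left(34 + \frac{20}{9}\right)^{2} = \left(\frac{326}{9}\right)^{2} = \frac{106276}{81}$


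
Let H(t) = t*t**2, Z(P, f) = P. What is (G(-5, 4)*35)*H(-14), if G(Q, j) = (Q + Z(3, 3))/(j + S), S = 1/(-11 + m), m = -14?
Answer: 4802000/99 ≈ 48505.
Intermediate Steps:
S = -1/25 (S = 1/(-11 - 14) = 1/(-25) = -1/25 ≈ -0.040000)
H(t) = t**3
G(Q, j) = (3 + Q)/(-1/25 + j) (G(Q, j) = (Q + 3)/(j - 1/25) = (3 + Q)/(-1/25 + j))
(G(-5, 4)*35)*H(-14) = ((25*(3 - 5)/(-1 + 25*4))*35)*(-14)**3 = ((25*(-2)/(-1 + 100))*35)*(-2744) = ((25*(-2)/99)*35)*(-2744) = ((25*(1/99)*(-2))*35)*(-2744) = -50/99*35*(-2744) = -1750/99*(-2744) = 4802000/99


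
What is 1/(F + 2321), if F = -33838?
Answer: -1/31517 ≈ -3.1729e-5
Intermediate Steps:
1/(F + 2321) = 1/(-33838 + 2321) = 1/(-31517) = -1/31517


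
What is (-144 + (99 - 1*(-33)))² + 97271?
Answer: 97415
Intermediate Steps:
(-144 + (99 - 1*(-33)))² + 97271 = (-144 + (99 + 33))² + 97271 = (-144 + 132)² + 97271 = (-12)² + 97271 = 144 + 97271 = 97415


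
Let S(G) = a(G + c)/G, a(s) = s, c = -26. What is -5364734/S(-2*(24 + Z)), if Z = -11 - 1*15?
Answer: 10729468/11 ≈ 9.7541e+5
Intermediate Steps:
Z = -26 (Z = -11 - 15 = -26)
S(G) = (-26 + G)/G (S(G) = (G - 26)/G = (-26 + G)/G)
-5364734/S(-2*(24 + Z)) = -5364734*(-2*(24 - 26)/(-26 - 2*(24 - 26))) = -5364734*4/(-26 - 2*(-2)) = -5364734*4/(-26 + 4) = -5364734/((¼)*(-22)) = -5364734/(-11/2) = -5364734*(-2/11) = 10729468/11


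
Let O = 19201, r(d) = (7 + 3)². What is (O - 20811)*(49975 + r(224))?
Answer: -80620750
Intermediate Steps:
r(d) = 100 (r(d) = 10² = 100)
(O - 20811)*(49975 + r(224)) = (19201 - 20811)*(49975 + 100) = -1610*50075 = -80620750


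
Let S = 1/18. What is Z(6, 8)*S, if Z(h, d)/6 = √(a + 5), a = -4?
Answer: ⅓ ≈ 0.33333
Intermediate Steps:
S = 1/18 ≈ 0.055556
Z(h, d) = 6 (Z(h, d) = 6*√(-4 + 5) = 6*√1 = 6*1 = 6)
Z(6, 8)*S = 6*(1/18) = ⅓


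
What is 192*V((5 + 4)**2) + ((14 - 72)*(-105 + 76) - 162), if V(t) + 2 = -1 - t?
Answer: -14608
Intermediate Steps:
V(t) = -3 - t (V(t) = -2 + (-1 - t) = -3 - t)
192*V((5 + 4)**2) + ((14 - 72)*(-105 + 76) - 162) = 192*(-3 - (5 + 4)**2) + ((14 - 72)*(-105 + 76) - 162) = 192*(-3 - 1*9**2) + (-58*(-29) - 162) = 192*(-3 - 1*81) + (1682 - 162) = 192*(-3 - 81) + 1520 = 192*(-84) + 1520 = -16128 + 1520 = -14608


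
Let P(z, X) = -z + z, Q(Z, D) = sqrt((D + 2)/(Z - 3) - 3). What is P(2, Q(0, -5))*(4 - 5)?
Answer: 0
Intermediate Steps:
Q(Z, D) = sqrt(-3 + (2 + D)/(-3 + Z)) (Q(Z, D) = sqrt((2 + D)/(-3 + Z) - 3) = sqrt(-3 + (2 + D)/(-3 + Z)))
P(z, X) = 0
P(2, Q(0, -5))*(4 - 5) = 0*(4 - 5) = 0*(-1) = 0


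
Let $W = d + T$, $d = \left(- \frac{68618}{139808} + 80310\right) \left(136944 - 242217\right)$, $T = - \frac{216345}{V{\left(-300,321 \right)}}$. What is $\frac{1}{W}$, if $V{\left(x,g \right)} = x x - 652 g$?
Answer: $- \frac{694915664}{5875110945000622643} \approx -1.1828 \cdot 10^{-10}$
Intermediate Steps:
$V{\left(x,g \right)} = x^{2} - 652 g$
$T = \frac{72115}{39764}$ ($T = - \frac{216345}{\left(-300\right)^{2} - 209292} = - \frac{216345}{90000 - 209292} = - \frac{216345}{-119292} = \left(-216345\right) \left(- \frac{1}{119292}\right) = \frac{72115}{39764} \approx 1.8136$)
$d = - \frac{590997982724163}{69904}$ ($d = \left(\left(-68618\right) \frac{1}{139808} + 80310\right) \left(-105273\right) = \left(- \frac{34309}{69904} + 80310\right) \left(-105273\right) = \frac{5613955931}{69904} \left(-105273\right) = - \frac{590997982724163}{69904} \approx -8.4544 \cdot 10^{9}$)
$W = - \frac{5875110945000622643}{694915664}$ ($W = - \frac{590997982724163}{69904} + \frac{72115}{39764} = - \frac{5875110945000622643}{694915664} \approx -8.4544 \cdot 10^{9}$)
$\frac{1}{W} = \frac{1}{- \frac{5875110945000622643}{694915664}} = - \frac{694915664}{5875110945000622643}$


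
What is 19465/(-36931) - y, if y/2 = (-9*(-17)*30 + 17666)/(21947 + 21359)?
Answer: -1243411981/799666943 ≈ -1.5549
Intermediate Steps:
y = 22256/21653 (y = 2*((-9*(-17)*30 + 17666)/(21947 + 21359)) = 2*((153*30 + 17666)/43306) = 2*((4590 + 17666)*(1/43306)) = 2*(22256*(1/43306)) = 2*(11128/21653) = 22256/21653 ≈ 1.0278)
19465/(-36931) - y = 19465/(-36931) - 1*22256/21653 = 19465*(-1/36931) - 22256/21653 = -19465/36931 - 22256/21653 = -1243411981/799666943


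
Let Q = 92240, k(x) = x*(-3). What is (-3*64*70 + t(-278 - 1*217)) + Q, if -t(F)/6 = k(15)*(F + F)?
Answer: -188500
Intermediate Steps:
k(x) = -3*x
t(F) = 540*F (t(F) = -6*(-3*15)*(F + F) = -(-270)*2*F = -(-540)*F = 540*F)
(-3*64*70 + t(-278 - 1*217)) + Q = (-3*64*70 + 540*(-278 - 1*217)) + 92240 = (-192*70 + 540*(-278 - 217)) + 92240 = (-13440 + 540*(-495)) + 92240 = (-13440 - 267300) + 92240 = -280740 + 92240 = -188500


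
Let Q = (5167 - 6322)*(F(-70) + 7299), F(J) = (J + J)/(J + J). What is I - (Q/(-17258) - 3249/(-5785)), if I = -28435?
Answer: -1443856232146/49918765 ≈ -28924.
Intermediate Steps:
F(J) = 1 (F(J) = (2*J)/((2*J)) = (2*J)*(1/(2*J)) = 1)
Q = -8431500 (Q = (5167 - 6322)*(1 + 7299) = -1155*7300 = -8431500)
I - (Q/(-17258) - 3249/(-5785)) = -28435 - (-8431500/(-17258) - 3249/(-5785)) = -28435 - (-8431500*(-1/17258) - 3249*(-1/5785)) = -28435 - (4215750/8629 + 3249/5785) = -28435 - 1*24416149371/49918765 = -28435 - 24416149371/49918765 = -1443856232146/49918765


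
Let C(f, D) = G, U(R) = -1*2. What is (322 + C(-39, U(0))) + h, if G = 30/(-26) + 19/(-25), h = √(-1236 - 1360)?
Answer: 104028/325 + 2*I*√649 ≈ 320.09 + 50.951*I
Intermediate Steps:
h = 2*I*√649 (h = √(-2596) = 2*I*√649 ≈ 50.951*I)
G = -622/325 (G = 30*(-1/26) + 19*(-1/25) = -15/13 - 19/25 = -622/325 ≈ -1.9138)
U(R) = -2
C(f, D) = -622/325
(322 + C(-39, U(0))) + h = (322 - 622/325) + 2*I*√649 = 104028/325 + 2*I*√649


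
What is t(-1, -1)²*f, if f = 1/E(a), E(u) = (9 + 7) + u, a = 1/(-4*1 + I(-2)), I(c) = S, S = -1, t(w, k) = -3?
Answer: 45/79 ≈ 0.56962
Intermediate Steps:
I(c) = -1
a = -⅕ (a = 1/(-4*1 - 1) = 1/(-4 - 1) = 1/(-5) = -⅕ ≈ -0.20000)
E(u) = 16 + u
f = 5/79 (f = 1/(16 - ⅕) = 1/(79/5) = 5/79 ≈ 0.063291)
t(-1, -1)²*f = (-3)²*(5/79) = 9*(5/79) = 45/79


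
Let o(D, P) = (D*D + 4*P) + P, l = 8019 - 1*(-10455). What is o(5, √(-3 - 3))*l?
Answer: 461850 + 92370*I*√6 ≈ 4.6185e+5 + 2.2626e+5*I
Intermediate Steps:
l = 18474 (l = 8019 + 10455 = 18474)
o(D, P) = D² + 5*P (o(D, P) = (D² + 4*P) + P = D² + 5*P)
o(5, √(-3 - 3))*l = (5² + 5*√(-3 - 3))*18474 = (25 + 5*√(-6))*18474 = (25 + 5*(I*√6))*18474 = (25 + 5*I*√6)*18474 = 461850 + 92370*I*√6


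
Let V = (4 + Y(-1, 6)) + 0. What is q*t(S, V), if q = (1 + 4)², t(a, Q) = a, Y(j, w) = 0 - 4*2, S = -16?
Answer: -400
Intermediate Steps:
Y(j, w) = -8 (Y(j, w) = 0 - 8 = -8)
V = -4 (V = (4 - 8) + 0 = -4 + 0 = -4)
q = 25 (q = 5² = 25)
q*t(S, V) = 25*(-16) = -400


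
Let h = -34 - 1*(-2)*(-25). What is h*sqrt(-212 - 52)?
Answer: -168*I*sqrt(66) ≈ -1364.8*I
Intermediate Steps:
h = -84 (h = -34 + 2*(-25) = -34 - 50 = -84)
h*sqrt(-212 - 52) = -84*sqrt(-212 - 52) = -168*I*sqrt(66)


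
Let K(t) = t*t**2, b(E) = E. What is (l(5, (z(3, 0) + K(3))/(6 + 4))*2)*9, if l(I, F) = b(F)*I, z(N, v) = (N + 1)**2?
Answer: 387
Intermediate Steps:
z(N, v) = (1 + N)**2
K(t) = t**3
l(I, F) = F*I
(l(5, (z(3, 0) + K(3))/(6 + 4))*2)*9 = (((((1 + 3)**2 + 3**3)/(6 + 4))*5)*2)*9 = ((((4**2 + 27)/10)*5)*2)*9 = ((((16 + 27)*(1/10))*5)*2)*9 = (((43*(1/10))*5)*2)*9 = (((43/10)*5)*2)*9 = ((43/2)*2)*9 = 43*9 = 387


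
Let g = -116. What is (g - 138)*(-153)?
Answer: 38862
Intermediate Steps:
(g - 138)*(-153) = (-116 - 138)*(-153) = -254*(-153) = 38862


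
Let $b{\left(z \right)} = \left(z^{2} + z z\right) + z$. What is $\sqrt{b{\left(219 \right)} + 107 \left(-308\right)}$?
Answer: $\sqrt{63185} \approx 251.37$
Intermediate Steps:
$b{\left(z \right)} = z + 2 z^{2}$ ($b{\left(z \right)} = \left(z^{2} + z^{2}\right) + z = 2 z^{2} + z = z + 2 z^{2}$)
$\sqrt{b{\left(219 \right)} + 107 \left(-308\right)} = \sqrt{219 \left(1 + 2 \cdot 219\right) + 107 \left(-308\right)} = \sqrt{219 \left(1 + 438\right) - 32956} = \sqrt{219 \cdot 439 - 32956} = \sqrt{96141 - 32956} = \sqrt{63185}$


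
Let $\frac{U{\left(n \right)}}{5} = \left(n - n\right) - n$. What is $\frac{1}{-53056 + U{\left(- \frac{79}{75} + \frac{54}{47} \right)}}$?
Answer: $- \frac{705}{37404817} \approx -1.8848 \cdot 10^{-5}$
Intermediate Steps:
$U{\left(n \right)} = - 5 n$ ($U{\left(n \right)} = 5 \left(\left(n - n\right) - n\right) = 5 \left(0 - n\right) = 5 \left(- n\right) = - 5 n$)
$\frac{1}{-53056 + U{\left(- \frac{79}{75} + \frac{54}{47} \right)}} = \frac{1}{-53056 - 5 \left(- \frac{79}{75} + \frac{54}{47}\right)} = \frac{1}{-53056 - \frac{337}{705}} = \frac{1}{- \frac{37404817}{705}} = - \frac{705}{37404817}$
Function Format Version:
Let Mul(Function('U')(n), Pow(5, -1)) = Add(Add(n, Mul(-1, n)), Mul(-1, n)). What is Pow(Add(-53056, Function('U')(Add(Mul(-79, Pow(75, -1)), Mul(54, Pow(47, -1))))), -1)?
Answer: Rational(-705, 37404817) ≈ -1.8848e-5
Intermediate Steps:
Function('U')(n) = Mul(-5, n) (Function('U')(n) = Mul(5, Add(Add(n, Mul(-1, n)), Mul(-1, n))) = Mul(5, Add(0, Mul(-1, n))) = Mul(5, Mul(-1, n)) = Mul(-5, n))
Pow(Add(-53056, Function('U')(Add(Mul(-79, Pow(75, -1)), Mul(54, Pow(47, -1))))), -1) = Pow(Add(-53056, Mul(-5, Add(Mul(-79, Pow(75, -1)), Mul(54, Pow(47, -1))))), -1) = Pow(Add(-53056, Mul(-5, Add(Mul(-79, Rational(1, 75)), Mul(54, Rational(1, 47))))), -1) = Pow(Add(-53056, Mul(-5, Add(Rational(-79, 75), Rational(54, 47)))), -1) = Pow(Add(-53056, Mul(-5, Rational(337, 3525))), -1) = Pow(Add(-53056, Rational(-337, 705)), -1) = Pow(Rational(-37404817, 705), -1) = Rational(-705, 37404817)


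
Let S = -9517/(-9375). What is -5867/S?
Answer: -55003125/9517 ≈ -5779.5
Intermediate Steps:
S = 9517/9375 (S = -9517*(-1/9375) = 9517/9375 ≈ 1.0151)
-5867/S = -5867/9517/9375 = -5867*9375/9517 = -55003125/9517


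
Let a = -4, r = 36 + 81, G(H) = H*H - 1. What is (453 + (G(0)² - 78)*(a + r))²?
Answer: 68029504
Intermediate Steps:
G(H) = -1 + H² (G(H) = H² - 1 = -1 + H²)
r = 117
(453 + (G(0)² - 78)*(a + r))² = (453 + ((-1 + 0²)² - 78)*(-4 + 117))² = (453 + ((-1 + 0)² - 78)*113)² = (453 + ((-1)² - 78)*113)² = (453 + (1 - 78)*113)² = (453 - 77*113)² = (453 - 8701)² = (-8248)² = 68029504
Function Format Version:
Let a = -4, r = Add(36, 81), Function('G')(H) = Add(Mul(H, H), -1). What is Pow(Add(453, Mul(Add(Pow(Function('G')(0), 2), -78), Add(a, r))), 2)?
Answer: 68029504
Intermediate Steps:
Function('G')(H) = Add(-1, Pow(H, 2)) (Function('G')(H) = Add(Pow(H, 2), -1) = Add(-1, Pow(H, 2)))
r = 117
Pow(Add(453, Mul(Add(Pow(Function('G')(0), 2), -78), Add(a, r))), 2) = Pow(Add(453, Mul(Add(Pow(Add(-1, Pow(0, 2)), 2), -78), Add(-4, 117))), 2) = Pow(Add(453, Mul(Add(Pow(Add(-1, 0), 2), -78), 113)), 2) = Pow(Add(453, Mul(Add(Pow(-1, 2), -78), 113)), 2) = Pow(Add(453, Mul(Add(1, -78), 113)), 2) = Pow(Add(453, Mul(-77, 113)), 2) = Pow(Add(453, -8701), 2) = Pow(-8248, 2) = 68029504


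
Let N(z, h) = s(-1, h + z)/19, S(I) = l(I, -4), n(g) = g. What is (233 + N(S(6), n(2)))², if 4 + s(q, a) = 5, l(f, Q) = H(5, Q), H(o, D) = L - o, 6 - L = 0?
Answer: 19607184/361 ≈ 54314.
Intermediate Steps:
L = 6 (L = 6 - 1*0 = 6 + 0 = 6)
H(o, D) = 6 - o
l(f, Q) = 1 (l(f, Q) = 6 - 1*5 = 6 - 5 = 1)
s(q, a) = 1 (s(q, a) = -4 + 5 = 1)
S(I) = 1
N(z, h) = 1/19
(233 + N(S(6), n(2)))² = (233 + 1/19)² = (4428/19)² = 19607184/361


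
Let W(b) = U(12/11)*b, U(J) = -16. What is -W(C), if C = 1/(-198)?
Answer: -8/99 ≈ -0.080808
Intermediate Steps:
C = -1/198 ≈ -0.0050505
W(b) = -16*b
-W(C) = -(-16)*(-1)/198 = -1*8/99 = -8/99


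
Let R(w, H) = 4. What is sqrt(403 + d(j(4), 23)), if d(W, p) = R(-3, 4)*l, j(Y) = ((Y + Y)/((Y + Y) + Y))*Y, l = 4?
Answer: sqrt(419) ≈ 20.469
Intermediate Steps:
j(Y) = 2*Y/3 (j(Y) = ((2*Y)/(2*Y + Y))*Y = ((2*Y)/((3*Y)))*Y = ((2*Y)*(1/(3*Y)))*Y = 2*Y/3)
d(W, p) = 16 (d(W, p) = 4*4 = 16)
sqrt(403 + d(j(4), 23)) = sqrt(403 + 16) = sqrt(419)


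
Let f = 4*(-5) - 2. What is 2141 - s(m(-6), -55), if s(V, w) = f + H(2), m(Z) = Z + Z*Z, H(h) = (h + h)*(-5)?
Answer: 2183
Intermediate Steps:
H(h) = -10*h (H(h) = (2*h)*(-5) = -10*h)
m(Z) = Z + Z²
f = -22 (f = -20 - 2 = -22)
s(V, w) = -42 (s(V, w) = -22 - 10*2 = -22 - 20 = -42)
2141 - s(m(-6), -55) = 2141 - 1*(-42) = 2141 + 42 = 2183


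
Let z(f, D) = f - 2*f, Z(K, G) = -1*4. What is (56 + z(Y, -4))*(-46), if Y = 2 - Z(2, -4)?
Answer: -2300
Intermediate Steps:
Z(K, G) = -4
Y = 6 (Y = 2 - 1*(-4) = 2 + 4 = 6)
z(f, D) = -f
(56 + z(Y, -4))*(-46) = (56 - 1*6)*(-46) = (56 - 6)*(-46) = 50*(-46) = -2300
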